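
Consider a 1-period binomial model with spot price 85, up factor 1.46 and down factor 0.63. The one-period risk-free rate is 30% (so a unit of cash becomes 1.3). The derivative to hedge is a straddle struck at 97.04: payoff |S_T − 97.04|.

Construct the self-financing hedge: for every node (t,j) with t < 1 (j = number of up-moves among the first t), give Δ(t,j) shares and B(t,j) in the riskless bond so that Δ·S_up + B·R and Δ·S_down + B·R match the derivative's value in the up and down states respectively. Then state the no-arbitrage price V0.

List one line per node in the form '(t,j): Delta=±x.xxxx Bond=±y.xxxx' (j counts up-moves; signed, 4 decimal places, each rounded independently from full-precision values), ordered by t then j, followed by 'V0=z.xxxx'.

(0,0): Delta=-0.2329 Bond=43.0469
V0=23.2517

Risk-neutral probability p* = (R−d)/(u−d) = (1.3−0.63)/(1.46−0.63) = 0.8072.
Terminal values V(1,·): V(1,0)=43.4900, V(1,1)=27.0600
(0,0): S=85.0000. Δ = (V_up−V_dn)/(S_up−S_dn) = (27.0600−43.4900)/(124.1000−53.5500) = -0.2329. V = [p*·27.0600 + (1−p*)·43.4900]/1.3 = 23.2517. B = V − Δ·S = 43.0469.
Each (Δ,B) replicates both successor values, so the strategy is self-financing and V0 is arbitrage-free.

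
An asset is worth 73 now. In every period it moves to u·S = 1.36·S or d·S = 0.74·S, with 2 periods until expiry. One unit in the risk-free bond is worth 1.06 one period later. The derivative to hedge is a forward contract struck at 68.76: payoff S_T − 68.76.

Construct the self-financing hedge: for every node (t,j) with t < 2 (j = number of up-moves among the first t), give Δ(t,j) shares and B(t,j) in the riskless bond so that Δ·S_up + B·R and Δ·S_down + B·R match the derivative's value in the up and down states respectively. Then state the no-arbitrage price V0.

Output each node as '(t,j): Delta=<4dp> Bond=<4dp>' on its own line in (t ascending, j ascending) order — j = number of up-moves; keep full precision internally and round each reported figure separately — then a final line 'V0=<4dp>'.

Under the risk-neutral measure, an up-move has probability p* = (R−d)/(u−d) = 0.5161 and values discount at R = 1.06.
At expiry t=2: V(2,0)=-28.7852, V(2,1)=4.7072, V(2,2)=66.2608
(1,0): S=54.0200. Δ = (V_up−V_dn)/(S_up−S_dn) = (4.7072−-28.7852)/(73.4672−39.9748) = 1.0000. V = [p*·4.7072 + (1−p*)·-28.7852]/1.06 = -10.8479. B = V − Δ·S = -64.8679.
(1,1): S=99.2800. Δ = (V_up−V_dn)/(S_up−S_dn) = (66.2608−4.7072)/(135.0208−73.4672) = 1.0000. V = [p*·66.2608 + (1−p*)·4.7072]/1.06 = 34.4121. B = V − Δ·S = -64.8679.
(0,0): S=73.0000. Δ = (V_up−V_dn)/(S_up−S_dn) = (34.4121−-10.8479)/(99.2800−54.0200) = 1.0000. V = [p*·34.4121 + (1−p*)·-10.8479]/1.06 = 11.8038. B = V − Δ·S = -61.1962.
Each (Δ,B) replicates both successor values, so the strategy is self-financing and V0 is arbitrage-free.

(0,0): Delta=1.0000 Bond=-61.1962
(1,0): Delta=1.0000 Bond=-64.8679
(1,1): Delta=1.0000 Bond=-64.8679
V0=11.8038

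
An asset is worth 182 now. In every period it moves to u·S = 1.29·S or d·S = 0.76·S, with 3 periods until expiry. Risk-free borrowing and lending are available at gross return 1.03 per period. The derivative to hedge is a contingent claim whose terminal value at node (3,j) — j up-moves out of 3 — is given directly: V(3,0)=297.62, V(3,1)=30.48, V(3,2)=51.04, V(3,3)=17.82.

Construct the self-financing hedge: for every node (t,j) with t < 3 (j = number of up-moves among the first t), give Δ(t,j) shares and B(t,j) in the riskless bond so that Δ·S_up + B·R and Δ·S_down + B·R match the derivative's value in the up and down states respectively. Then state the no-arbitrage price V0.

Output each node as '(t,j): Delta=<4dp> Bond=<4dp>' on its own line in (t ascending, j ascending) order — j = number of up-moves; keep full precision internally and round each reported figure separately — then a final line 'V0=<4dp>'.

(0,0): Delta=-0.6120 Bond=173.8024
(1,0): Delta=-1.5968 Bond=315.2333
(1,1): Delta=-0.0533 Bond=47.8447
(2,0): Delta=-4.7947 Bond=660.8628
(2,1): Delta=0.2174 Bond=0.9687
(2,2): Delta=-0.2070 Bond=95.8022
V0=62.4096

Risk-neutral probability p* = (R−d)/(u−d) = (1.03−0.76)/(1.29−0.76) = 0.5094.
At expiry t=3: V(3,0)=297.6200, V(3,1)=30.4800, V(3,2)=51.0400, V(3,3)=17.8200
  t=2,j=0: stock 105.1232 → up 135.6089 (V=30.4800), down 79.8936 (V=297.6200). Price 156.8251; hedge Δ=-4.7947, bond B=660.8628.
  t=2,j=1: stock 178.4328 → up 230.1783 (V=51.0400), down 135.6089 (V=30.4800). Price 39.7611; hedge Δ=0.2174, bond B=0.9687.
  t=2,j=2: stock 302.8662 → up 390.6974 (V=17.8200), down 230.1783 (V=51.0400). Price 33.1229; hedge Δ=-0.2070, bond B=95.8022.
  t=1,j=0: stock 138.3200 → up 178.4328 (V=39.7611), down 105.1232 (V=156.8251). Price 94.3580; hedge Δ=-1.5968, bond B=315.2333.
  t=1,j=1: stock 234.7800 → up 302.8662 (V=33.1229), down 178.4328 (V=39.7611). Price 35.3198; hedge Δ=-0.0533, bond B=47.8447.
  t=0,j=0: stock 182.0000 → up 234.7800 (V=35.3198), down 138.3200 (V=94.3580). Price 62.4096; hedge Δ=-0.6120, bond B=173.8024.
Root portfolio cost Δ·182+B reproduces V0=62.4096.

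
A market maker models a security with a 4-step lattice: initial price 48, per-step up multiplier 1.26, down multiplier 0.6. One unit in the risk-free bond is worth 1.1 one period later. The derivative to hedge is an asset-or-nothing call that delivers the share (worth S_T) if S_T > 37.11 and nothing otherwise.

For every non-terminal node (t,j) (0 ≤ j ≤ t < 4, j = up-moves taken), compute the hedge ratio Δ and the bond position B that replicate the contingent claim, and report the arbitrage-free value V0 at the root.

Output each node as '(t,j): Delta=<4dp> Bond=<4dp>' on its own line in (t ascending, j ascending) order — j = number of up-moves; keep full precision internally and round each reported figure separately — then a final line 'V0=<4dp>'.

Under the risk-neutral measure, an up-move has probability p* = (R−d)/(u−d) = 0.7576 and values discount at R = 1.1.
At expiry t=4: V(4,0)=0.0000, V(4,1)=0.0000, V(4,2)=0.0000, V(4,3)=57.6108, V(4,4)=120.9827
  t=3,j=0: stock 10.3680 → up 13.0637 (V=0.0000), down 6.2208 (V=0.0000). Price 0.0000; hedge Δ=0.0000, bond B=0.0000.
  t=3,j=1: stock 21.7728 → up 27.4337 (V=0.0000), down 13.0637 (V=0.0000). Price 0.0000; hedge Δ=0.0000, bond B=0.0000.
  t=3,j=2: stock 45.7229 → up 57.6108 (V=57.6108), down 27.4337 (V=0.0000). Price 39.6769; hedge Δ=1.9091, bond B=-47.6123.
  t=3,j=3: stock 96.0180 → up 120.9827 (V=120.9827), down 57.6108 (V=57.6108). Price 96.0180; hedge Δ=1.0000, bond B=0.0000.
  t=2,j=0: stock 17.2800 → up 21.7728 (V=0.0000), down 10.3680 (V=0.0000). Price 0.0000; hedge Δ=0.0000, bond B=0.0000.
  t=2,j=1: stock 36.2880 → up 45.7229 (V=39.6769), down 21.7728 (V=0.0000). Price 27.3257; hedge Δ=1.6566, bond B=-32.7908.
  t=2,j=2: stock 76.2048 → up 96.0180 (V=96.0180), down 45.7229 (V=39.6769). Price 74.8723; hedge Δ=1.1202, bond B=-10.4931.
  t=1,j=0: stock 28.8000 → up 36.2880 (V=27.3257), down 17.2800 (V=0.0000). Price 18.8193; hedge Δ=1.4376, bond B=-22.5832.
  t=1,j=1: stock 60.4800 → up 76.2048 (V=74.8723), down 36.2880 (V=27.3257). Price 57.5872; hedge Δ=1.1911, bond B=-14.4532.
  t=0,j=0: stock 48.0000 → up 60.4800 (V=57.5872), down 28.8000 (V=18.8193). Price 43.8081; hedge Δ=1.2237, bond B=-14.9310.
Each (Δ,B) replicates both successor values, so the strategy is self-financing and V0 is arbitrage-free.

(0,0): Delta=1.2237 Bond=-14.9310
(1,0): Delta=1.4376 Bond=-22.5832
(1,1): Delta=1.1911 Bond=-14.4532
(2,0): Delta=0.0000 Bond=0.0000
(2,1): Delta=1.6566 Bond=-32.7908
(2,2): Delta=1.1202 Bond=-10.4931
(3,0): Delta=0.0000 Bond=0.0000
(3,1): Delta=0.0000 Bond=0.0000
(3,2): Delta=1.9091 Bond=-47.6123
(3,3): Delta=1.0000 Bond=0.0000
V0=43.8081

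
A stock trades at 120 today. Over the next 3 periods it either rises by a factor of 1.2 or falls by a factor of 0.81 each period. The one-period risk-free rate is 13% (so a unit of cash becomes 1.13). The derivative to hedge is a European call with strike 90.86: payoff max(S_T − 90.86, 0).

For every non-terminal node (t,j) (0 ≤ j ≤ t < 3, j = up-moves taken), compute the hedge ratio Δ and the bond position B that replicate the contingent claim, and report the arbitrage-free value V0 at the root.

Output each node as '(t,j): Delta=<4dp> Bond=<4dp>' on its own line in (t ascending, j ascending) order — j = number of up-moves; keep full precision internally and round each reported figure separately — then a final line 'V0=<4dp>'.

(0,0): Delta=0.9854 Bond=-61.1097
(1,0): Delta=0.8865 Bond=-59.4414
(1,1): Delta=1.0000 Bond=-71.1567
(2,0): Delta=0.1178 Bond=-6.6506
(2,1): Delta=1.0000 Bond=-80.4071
(2,2): Delta=1.0000 Bond=-80.4071
V0=57.1380

Under the risk-neutral measure, an up-move has probability p* = (R−d)/(u−d) = 0.8205 and values discount at R = 1.13.
Terminal payoffs: V(3,0)=0.0000, V(3,1)=3.6184, V(3,2)=49.1080, V(3,3)=116.5000
  t=2,j=0: stock 78.7320 → up 94.4784 (V=3.6184), down 63.7729 (V=0.0000). Price 2.6274; hedge Δ=0.1178, bond B=-6.6506.
  t=2,j=1: stock 116.6400 → up 139.9680 (V=49.1080), down 94.4784 (V=3.6184). Price 36.2329; hedge Δ=1.0000, bond B=-80.4071.
  t=2,j=2: stock 172.8000 → up 207.3600 (V=116.5000), down 139.9680 (V=49.1080). Price 92.3929; hedge Δ=1.0000, bond B=-80.4071.
  t=1,j=0: stock 97.2000 → up 116.6400 (V=36.2329), down 78.7320 (V=2.6274). Price 26.7267; hedge Δ=0.8865, bond B=-59.4414.
  t=1,j=1: stock 144.0000 → up 172.8000 (V=92.3929), down 116.6400 (V=36.2329). Price 72.8433; hedge Δ=1.0000, bond B=-71.1567.
  t=0,j=0: stock 120.0000 → up 144.0000 (V=72.8433), down 97.2000 (V=26.7267). Price 57.1380; hedge Δ=0.9854, bond B=-61.1097.
Each (Δ,B) replicates both successor values, so the strategy is self-financing and V0 is arbitrage-free.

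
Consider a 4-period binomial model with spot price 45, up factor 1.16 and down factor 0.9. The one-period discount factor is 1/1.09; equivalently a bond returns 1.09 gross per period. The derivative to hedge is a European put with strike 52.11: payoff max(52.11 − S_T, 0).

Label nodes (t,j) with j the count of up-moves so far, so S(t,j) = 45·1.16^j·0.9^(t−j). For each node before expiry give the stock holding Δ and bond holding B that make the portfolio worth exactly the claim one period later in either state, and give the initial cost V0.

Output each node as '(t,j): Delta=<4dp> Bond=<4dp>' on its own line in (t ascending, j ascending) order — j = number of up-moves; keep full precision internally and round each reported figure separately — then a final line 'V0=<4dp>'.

No-arbitrage ⇒ martingale measure with p* = (R−d)/(u−d) = 0.7308.
Payoff layer (t=4): V(4,0)=22.5855, V(4,1)=14.0562, V(4,2)=3.0629, V(4,3)=0.0000, V(4,4)=0.0000
  t=3,j=0: stock 32.8050 → up 38.0538 (V=14.0562), down 29.5245 (V=22.5855). Price 15.0023; hedge Δ=-1.0000, bond B=47.8073.
  t=3,j=1: stock 42.2820 → up 49.0471 (V=3.0629), down 38.0538 (V=14.0562). Price 5.5253; hedge Δ=-1.0000, bond B=47.8073.
  t=3,j=2: stock 54.4968 → up 63.2163 (V=0.0000), down 49.0471 (V=3.0629). Price 0.7565; hedge Δ=-0.2162, bond B=12.5368.
  t=3,j=3: stock 70.2403 → up 81.4788 (V=0.0000), down 63.2163 (V=0.0000). Price 0.0000; hedge Δ=0.0000, bond B=0.0000.
  t=2,j=0: stock 36.4500 → up 42.2820 (V=5.5253), down 32.8050 (V=15.0023). Price 7.4099; hedge Δ=-1.0000, bond B=43.8599.
  t=2,j=1: stock 46.9800 → up 54.4968 (V=0.7565), down 42.2820 (V=5.5253). Price 1.8720; hedge Δ=-0.3904, bond B=20.2135.
  t=2,j=2: stock 60.5520 → up 70.2403 (V=0.0000), down 54.4968 (V=0.7565). Price 0.1869; hedge Δ=-0.0481, bond B=3.0966.
  t=1,j=0: stock 40.5000 → up 46.9800 (V=1.8720), down 36.4500 (V=7.4099). Price 3.0853; hedge Δ=-0.5259, bond B=24.3852.
  t=1,j=1: stock 52.2000 → up 60.5520 (V=0.1869), down 46.9800 (V=1.8720). Price 0.5877; hedge Δ=-0.1242, bond B=7.0688.
  t=0,j=0: stock 45.0000 → up 52.2000 (V=0.5877), down 40.5000 (V=3.0853). Price 1.1561; hedge Δ=-0.2135, bond B=10.7623.
The time-0 hedge costs 1.1561, which is the no-arbitrage price.

(0,0): Delta=-0.2135 Bond=10.7623
(1,0): Delta=-0.5259 Bond=24.3852
(1,1): Delta=-0.1242 Bond=7.0688
(2,0): Delta=-1.0000 Bond=43.8599
(2,1): Delta=-0.3904 Bond=20.2135
(2,2): Delta=-0.0481 Bond=3.0966
(3,0): Delta=-1.0000 Bond=47.8073
(3,1): Delta=-1.0000 Bond=47.8073
(3,2): Delta=-0.2162 Bond=12.5368
(3,3): Delta=0.0000 Bond=0.0000
V0=1.1561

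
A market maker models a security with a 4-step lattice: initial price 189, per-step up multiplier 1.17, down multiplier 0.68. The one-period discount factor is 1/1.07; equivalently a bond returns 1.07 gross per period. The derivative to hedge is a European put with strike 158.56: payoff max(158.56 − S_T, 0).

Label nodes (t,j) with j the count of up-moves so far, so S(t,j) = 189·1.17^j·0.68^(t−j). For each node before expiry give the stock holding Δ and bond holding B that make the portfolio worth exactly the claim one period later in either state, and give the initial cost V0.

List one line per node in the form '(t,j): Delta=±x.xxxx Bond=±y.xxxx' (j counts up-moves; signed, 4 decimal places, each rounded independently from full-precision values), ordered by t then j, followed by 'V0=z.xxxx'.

(0,0): Delta=-0.1792 Bond=40.5601
(1,0): Delta=-0.5846 Bond=95.5033
(1,1): Delta=-0.1188 Bond=30.0393
(2,0): Delta=-1.0000 Bond=138.4924
(2,1): Delta=-0.5227 Bond=92.8798
(2,2): Delta=-0.0586 Bond=16.5682
(3,0): Delta=-1.0000 Bond=148.1869
(3,1): Delta=-1.0000 Bond=148.1869
(3,2): Delta=-0.4516 Bond=86.8672
(3,3): Delta=0.0000 Bond=0.0000
V0=6.6956

Risk-neutral probability p* = (R−d)/(u−d) = (1.07−0.68)/(1.17−0.68) = 0.7959.
At expiry t=4: V(4,0)=118.1492, V(4,1)=89.0297, V(4,2)=38.9269, V(4,3)=0.0000, V(4,4)=0.0000
(3,0): S=59.4276. Δ = (V_up−V_dn)/(S_up−S_dn) = (89.0297−118.1492)/(69.5303−40.4108) = -1.0000. V = [p*·89.0297 + (1−p*)·118.1492]/1.07 = 88.7593. B = V − Δ·S = 148.1869.
(3,1): S=102.2505. Δ = (V_up−V_dn)/(S_up−S_dn) = (38.9269−89.0297)/(119.6331−69.5303) = -1.0000. V = [p*·38.9269 + (1−p*)·89.0297]/1.07 = 45.9364. B = V − Δ·S = 148.1869.
(3,2): S=175.9310. Δ = (V_up−V_dn)/(S_up−S_dn) = (0.0000−38.9269)/(205.8393−119.6331) = -0.4516. V = [p*·0.0000 + (1−p*)·38.9269]/1.07 = 7.4245. B = V − Δ·S = 86.8672.
(3,3): S=302.7049. Δ = (V_up−V_dn)/(S_up−S_dn) = (0.0000−0.0000)/(354.1647−205.8393) = 0.0000. V = [p*·0.0000 + (1−p*)·0.0000]/1.07 = 0.0000. B = V − Δ·S = 0.0000.
(2,0): S=87.3936. Δ = (V_up−V_dn)/(S_up−S_dn) = (45.9364−88.7593)/(102.2505−59.4276) = -1.0000. V = [p*·45.9364 + (1−p*)·88.7593]/1.07 = 51.0988. B = V − Δ·S = 138.4924.
(2,1): S=150.3684. Δ = (V_up−V_dn)/(S_up−S_dn) = (7.4245−45.9364)/(175.9310−102.2505) = -0.5227. V = [p*·7.4245 + (1−p*)·45.9364]/1.07 = 14.2842. B = V − Δ·S = 92.8798.
(2,2): S=258.7221. Δ = (V_up−V_dn)/(S_up−S_dn) = (0.0000−7.4245)/(302.7049−175.9310) = -0.0586. V = [p*·0.0000 + (1−p*)·7.4245]/1.07 = 1.4161. B = V − Δ·S = 16.5682.
(1,0): S=128.5200. Δ = (V_up−V_dn)/(S_up−S_dn) = (14.2842−51.0988)/(150.3684−87.3936) = -0.5846. V = [p*·14.2842 + (1−p*)·51.0988]/1.07 = 20.3714. B = V − Δ·S = 95.5033.
(1,1): S=221.1300. Δ = (V_up−V_dn)/(S_up−S_dn) = (1.4161−14.2842)/(258.7221−150.3684) = -0.1188. V = [p*·1.4161 + (1−p*)·14.2842]/1.07 = 3.7778. B = V − Δ·S = 30.0393.
(0,0): S=189.0000. Δ = (V_up−V_dn)/(S_up−S_dn) = (3.7778−20.3714)/(221.1300−128.5200) = -0.1792. V = [p*·3.7778 + (1−p*)·20.3714]/1.07 = 6.6956. B = V − Δ·S = 40.5601.
Self-financing check: at every node Δ·S+B equals the discounted successor values.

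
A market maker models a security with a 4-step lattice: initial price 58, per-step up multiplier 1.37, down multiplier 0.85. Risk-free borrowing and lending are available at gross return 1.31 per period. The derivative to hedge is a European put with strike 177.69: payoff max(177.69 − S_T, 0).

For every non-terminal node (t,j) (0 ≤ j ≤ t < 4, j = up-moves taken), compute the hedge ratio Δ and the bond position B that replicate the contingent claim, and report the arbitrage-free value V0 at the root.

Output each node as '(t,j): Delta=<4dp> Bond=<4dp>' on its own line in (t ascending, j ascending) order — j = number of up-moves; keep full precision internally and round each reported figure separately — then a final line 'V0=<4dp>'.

The replicating-portfolio and risk-neutral prices coincide; use p* = (1.31−0.85)/(1.37−0.85) = 0.8846 for the latter.
At expiry t=4: V(4,0)=147.4136, V(4,1)=128.8916, V(4,2)=99.0385, V(4,3)=50.9223, V(4,4)=0.0000
Node (3,0) S=35.6192: V=(p*·128.8916+(1−p*)·147.4136)/1.31=100.0220; Δ=(128.8916−147.4136)/(48.7984−30.2764)=-1.0000; B=V−Δ·S=135.6412
Node (3,1) S=57.4098: V=(p*·99.0385+(1−p*)·128.8916)/1.31=78.2314; Δ=(99.0385−128.8916)/(78.6515−48.7984)=-1.0000; B=V−Δ·S=135.6412
Node (3,2) S=92.5312: V=(p*·50.9223+(1−p*)·99.0385)/1.31=43.1101; Δ=(50.9223−99.0385)/(126.7677−78.6515)=-1.0000; B=V−Δ·S=135.6412
Node (3,3) S=149.1385: V=(p*·0.0000+(1−p*)·50.9223)/1.31=4.4852; Δ=(0.0000−50.9223)/(204.3197−126.7677)=-0.6566; B=V−Δ·S=102.4127
Node (2,0) S=41.9050: V=(p*·78.2314+(1−p*)·100.0220)/1.31=61.6379; Δ=(78.2314−100.0220)/(57.4098−35.6192)=-1.0000; B=V−Δ·S=103.5429
Node (2,1) S=67.5410: V=(p*·43.1101+(1−p*)·78.2314)/1.31=36.0019; Δ=(43.1101−78.2314)/(92.5312−57.4099)=-1.0000; B=V−Δ·S=103.5429
Node (2,2) S=108.8602: V=(p*·4.4852+(1−p*)·43.1101)/1.31=6.8259; Δ=(4.4852−43.1101)/(149.1385−92.5312)=-0.6823; B=V−Δ·S=81.1044
Node (1,0) S=49.3000: V=(p*·36.0019+(1−p*)·61.6379)/1.31=29.7404; Δ=(36.0019−61.6379)/(67.5410−41.9050)=-1.0000; B=V−Δ·S=79.0404
Node (1,1) S=79.4600: V=(p*·6.8259+(1−p*)·36.0019)/1.31=7.7804; Δ=(6.8259−36.0019)/(108.8602−67.5410)=-0.7061; B=V−Δ·S=63.8881
Node (0,0) S=58.0000: V=(p*·7.7804+(1−p*)·29.7404)/1.31=7.8735; Δ=(7.7804−29.7404)/(79.4600−49.3000)=-0.7281; B=V−Δ·S=50.1042
Each (Δ,B) replicates both successor values, so the strategy is self-financing and V0 is arbitrage-free.

(0,0): Delta=-0.7281 Bond=50.1042
(1,0): Delta=-1.0000 Bond=79.0404
(1,1): Delta=-0.7061 Bond=63.8881
(2,0): Delta=-1.0000 Bond=103.5429
(2,1): Delta=-1.0000 Bond=103.5429
(2,2): Delta=-0.6823 Bond=81.1044
(3,0): Delta=-1.0000 Bond=135.6412
(3,1): Delta=-1.0000 Bond=135.6412
(3,2): Delta=-1.0000 Bond=135.6412
(3,3): Delta=-0.6566 Bond=102.4127
V0=7.8735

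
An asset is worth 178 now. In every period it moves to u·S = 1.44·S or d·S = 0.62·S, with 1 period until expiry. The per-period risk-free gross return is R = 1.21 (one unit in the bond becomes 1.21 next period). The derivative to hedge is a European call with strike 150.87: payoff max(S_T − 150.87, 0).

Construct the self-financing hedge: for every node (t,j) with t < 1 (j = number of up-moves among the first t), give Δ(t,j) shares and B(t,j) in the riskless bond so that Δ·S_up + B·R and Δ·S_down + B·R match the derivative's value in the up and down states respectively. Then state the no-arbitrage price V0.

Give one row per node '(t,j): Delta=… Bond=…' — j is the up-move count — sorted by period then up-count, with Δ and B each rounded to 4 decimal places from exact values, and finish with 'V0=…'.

(0,0): Delta=0.7225 Bond=-65.8930
V0=62.7046

Under the risk-neutral measure, an up-move has probability p* = (R−d)/(u−d) = 0.7195 and values discount at R = 1.21.
Payoff layer (t=1): V(1,0)=0.0000, V(1,1)=105.4500
Node (0,0) S=178.0000: V=(p*·105.4500+(1−p*)·0.0000)/1.21=62.7046; Δ=(105.4500−0.0000)/(256.3200−110.3600)=0.7225; B=V−Δ·S=-65.8930
The time-0 hedge costs 62.7046, which is the no-arbitrage price.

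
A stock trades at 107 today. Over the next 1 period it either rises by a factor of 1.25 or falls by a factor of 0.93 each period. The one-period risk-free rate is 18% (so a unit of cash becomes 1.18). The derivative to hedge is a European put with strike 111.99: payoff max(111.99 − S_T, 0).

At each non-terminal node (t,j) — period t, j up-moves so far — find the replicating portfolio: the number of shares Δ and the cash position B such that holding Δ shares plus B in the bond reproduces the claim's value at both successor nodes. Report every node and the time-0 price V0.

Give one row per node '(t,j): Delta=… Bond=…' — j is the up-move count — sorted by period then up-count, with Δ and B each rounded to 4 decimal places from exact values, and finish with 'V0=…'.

(0,0): Delta=-0.3645 Bond=41.3136
V0=2.3136

Risk-neutral probability p* = (R−d)/(u−d) = (1.18−0.93)/(1.25−0.93) = 0.7812.
At expiry t=1: V(1,0)=12.4800, V(1,1)=0.0000
Node (0,0) S=107.0000: V=(p*·0.0000+(1−p*)·12.4800)/1.18=2.3136; Δ=(0.0000−12.4800)/(133.7500−99.5100)=-0.3645; B=V−Δ·S=41.3136
Self-financing check: at every node Δ·S+B equals the discounted successor values.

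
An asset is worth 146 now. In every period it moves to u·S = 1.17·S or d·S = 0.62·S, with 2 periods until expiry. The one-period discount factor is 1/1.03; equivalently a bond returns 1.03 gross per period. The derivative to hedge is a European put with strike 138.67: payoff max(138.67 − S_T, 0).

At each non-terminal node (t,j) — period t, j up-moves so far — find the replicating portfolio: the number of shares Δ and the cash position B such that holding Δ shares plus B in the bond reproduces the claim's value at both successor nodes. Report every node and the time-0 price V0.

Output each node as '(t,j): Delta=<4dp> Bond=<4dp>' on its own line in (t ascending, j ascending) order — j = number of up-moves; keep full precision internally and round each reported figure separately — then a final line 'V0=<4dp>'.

The replicating-portfolio and risk-neutral prices coincide; use p* = (1.03−0.62)/(1.17−0.62) = 0.7455 for the latter.
At expiry t=2: V(2,0)=82.5476, V(2,1)=32.7616, V(2,2)=0.0000
  t=1,j=0: stock 90.5200 → up 105.9084 (V=32.7616), down 56.1224 (V=82.5476). Price 44.1111; hedge Δ=-1.0000, bond B=134.6311.
  t=1,j=1: stock 170.8200 → up 199.8594 (V=0.0000), down 105.9084 (V=32.7616). Price 8.0964; hedge Δ=-0.3487, bond B=67.6630.
  t=0,j=0: stock 146.0000 → up 170.8200 (V=8.0964), down 90.5200 (V=44.1111). Price 16.7610; hedge Δ=-0.4485, bond B=82.2421.
Check: Δ(0,0)·S0 + B(0,0) = 16.7610 = V0.

(0,0): Delta=-0.4485 Bond=82.2421
(1,0): Delta=-1.0000 Bond=134.6311
(1,1): Delta=-0.3487 Bond=67.6630
V0=16.7610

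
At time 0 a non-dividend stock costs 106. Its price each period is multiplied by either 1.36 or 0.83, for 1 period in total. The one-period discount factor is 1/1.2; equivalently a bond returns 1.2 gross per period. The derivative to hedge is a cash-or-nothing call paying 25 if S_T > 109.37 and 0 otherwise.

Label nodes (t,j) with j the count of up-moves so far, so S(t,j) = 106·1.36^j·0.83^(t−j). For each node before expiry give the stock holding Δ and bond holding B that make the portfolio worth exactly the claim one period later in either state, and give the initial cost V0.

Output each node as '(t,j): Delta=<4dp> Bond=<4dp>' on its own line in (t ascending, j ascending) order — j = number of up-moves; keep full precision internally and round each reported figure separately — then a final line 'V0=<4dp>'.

(0,0): Delta=0.4450 Bond=-32.6258
V0=14.5440

The replicating-portfolio and risk-neutral prices coincide; use p* = (1.2−0.83)/(1.36−0.83) = 0.6981 for the latter.
At expiry t=1: V(1,0)=0.0000, V(1,1)=25.0000
  t=0,j=0: stock 106.0000 → up 144.1600 (V=25.0000), down 87.9800 (V=0.0000). Price 14.5440; hedge Δ=0.4450, bond B=-32.6258.
The time-0 hedge costs 14.5440, which is the no-arbitrage price.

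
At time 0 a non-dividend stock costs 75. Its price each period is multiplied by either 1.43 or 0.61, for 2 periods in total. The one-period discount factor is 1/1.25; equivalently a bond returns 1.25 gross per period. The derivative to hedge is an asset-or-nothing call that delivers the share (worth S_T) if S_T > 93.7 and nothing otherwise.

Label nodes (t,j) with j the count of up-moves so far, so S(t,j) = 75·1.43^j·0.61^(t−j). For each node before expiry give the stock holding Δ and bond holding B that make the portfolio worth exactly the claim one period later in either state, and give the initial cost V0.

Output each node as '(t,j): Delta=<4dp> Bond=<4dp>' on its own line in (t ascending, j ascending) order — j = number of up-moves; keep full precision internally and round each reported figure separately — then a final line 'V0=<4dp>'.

(0,0): Delta=1.5571 Bond=-56.9896
(1,0): Delta=0.0000 Bond=0.0000
(1,1): Delta=1.7439 Bond=-91.2724
V0=59.7923

Under the risk-neutral measure, an up-move has probability p* = (R−d)/(u−d) = 0.7805 and values discount at R = 1.25.
Payoff layer (t=2): V(2,0)=0.0000, V(2,1)=0.0000, V(2,2)=153.3675
  t=1,j=0: stock 45.7500 → up 65.4225 (V=0.0000), down 27.9075 (V=0.0000). Price 0.0000; hedge Δ=0.0000, bond B=0.0000.
  t=1,j=1: stock 107.2500 → up 153.3675 (V=153.3675), down 65.4225 (V=0.0000). Price 95.7612; hedge Δ=1.7439, bond B=-91.2724.
  t=0,j=0: stock 75.0000 → up 107.2500 (V=95.7612), down 45.7500 (V=0.0000). Price 59.7923; hedge Δ=1.5571, bond B=-56.9896.
The time-0 hedge costs 59.7923, which is the no-arbitrage price.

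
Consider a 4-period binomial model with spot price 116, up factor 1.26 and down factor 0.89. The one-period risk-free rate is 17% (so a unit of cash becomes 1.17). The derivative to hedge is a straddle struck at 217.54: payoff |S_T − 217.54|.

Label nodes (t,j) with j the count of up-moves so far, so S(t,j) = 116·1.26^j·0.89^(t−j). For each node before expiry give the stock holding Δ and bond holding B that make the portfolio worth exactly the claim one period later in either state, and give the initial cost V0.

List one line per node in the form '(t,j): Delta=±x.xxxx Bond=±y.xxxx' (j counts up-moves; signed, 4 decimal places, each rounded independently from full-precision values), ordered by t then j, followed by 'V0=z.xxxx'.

Risk-neutral probability p* = (R−d)/(u−d) = (1.17−0.89)/(1.26−0.89) = 0.7568.
Payoff layer (t=4): V(4,0)=144.7590, V(4,1)=114.5017, V(4,2)=71.6656, V(4,3)=11.0212, V(4,4)=74.8350
  t=3,j=0: stock 81.7764 → up 103.0383 (V=114.5017), down 72.7810 (V=144.7590). Price 104.1552; hedge Δ=-1.0000, bond B=185.9316.
  t=3,j=1: stock 115.7733 → up 145.8744 (V=71.6656), down 103.0383 (V=114.5017). Price 70.1583; hedge Δ=-1.0000, bond B=185.9316.
  t=3,j=2: stock 163.9038 → up 206.5188 (V=11.0212), down 145.8744 (V=71.6656). Price 22.0278; hedge Δ=-1.0000, bond B=185.9316.
  t=3,j=3: stock 232.0436 → up 292.3750 (V=74.8350), down 206.5188 (V=11.0212). Price 50.6946; hedge Δ=0.7433, bond B=-121.7751.
  t=2,j=0: stock 91.8836 → up 115.7733 (V=70.1583), down 81.7764 (V=104.1552). Price 67.0323; hedge Δ=-1.0000, bond B=158.9159.
  t=2,j=1: stock 130.0824 → up 163.9038 (V=22.0278), down 115.7733 (V=70.1583). Price 28.8335; hedge Δ=-1.0000, bond B=158.9159.
  t=2,j=2: stock 184.1616 → up 232.0436 (V=50.6946), down 163.9038 (V=22.0278). Price 37.3689; hedge Δ=0.4207, bond B=-40.1090.
  t=1,j=0: stock 103.2400 → up 130.0824 (V=28.8335), down 91.8836 (V=67.0323). Price 32.5856; hedge Δ=-1.0000, bond B=135.8256.
  t=1,j=1: stock 146.1600 → up 184.1616 (V=37.3689), down 130.0824 (V=28.8335). Price 30.1647; hedge Δ=0.1578, bond B=7.0961.
  t=0,j=0: stock 116.0000 → up 146.1600 (V=30.1647), down 103.2400 (V=32.5856). Price 26.2851; hedge Δ=-0.0564, bond B=32.8280.
Root portfolio cost Δ·116+B reproduces V0=26.2851.

(0,0): Delta=-0.0564 Bond=32.8280
(1,0): Delta=-1.0000 Bond=135.8256
(1,1): Delta=0.1578 Bond=7.0961
(2,0): Delta=-1.0000 Bond=158.9159
(2,1): Delta=-1.0000 Bond=158.9159
(2,2): Delta=0.4207 Bond=-40.1090
(3,0): Delta=-1.0000 Bond=185.9316
(3,1): Delta=-1.0000 Bond=185.9316
(3,2): Delta=-1.0000 Bond=185.9316
(3,3): Delta=0.7433 Bond=-121.7751
V0=26.2851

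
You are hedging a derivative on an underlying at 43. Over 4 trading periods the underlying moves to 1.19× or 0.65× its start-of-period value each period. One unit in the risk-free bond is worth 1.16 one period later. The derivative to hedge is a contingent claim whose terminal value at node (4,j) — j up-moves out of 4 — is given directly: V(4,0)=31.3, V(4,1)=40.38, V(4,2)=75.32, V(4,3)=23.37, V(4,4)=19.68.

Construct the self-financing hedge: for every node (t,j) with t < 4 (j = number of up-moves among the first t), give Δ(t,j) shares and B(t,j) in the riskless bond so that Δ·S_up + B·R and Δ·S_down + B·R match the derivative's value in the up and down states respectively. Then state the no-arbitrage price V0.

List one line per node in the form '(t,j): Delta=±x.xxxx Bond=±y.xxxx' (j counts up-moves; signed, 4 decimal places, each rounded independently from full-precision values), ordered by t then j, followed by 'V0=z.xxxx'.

The replicating-portfolio and risk-neutral prices coincide; use p* = (1.16−0.65)/(1.19−0.65) = 0.9444 for the latter.
Terminal payoffs: V(4,0)=31.3000, V(4,1)=40.3800, V(4,2)=75.3200, V(4,3)=23.3700, V(4,4)=19.6800
  t=3,j=0: stock 11.8089 → up 14.0526 (V=40.3800), down 7.6758 (V=31.3000). Price 34.3755; hedge Δ=1.4239, bond B=17.5607.
  t=3,j=1: stock 21.6193 → up 25.7270 (V=75.3200), down 14.0526 (V=40.3800). Price 63.2577; hedge Δ=2.9929, bond B=-1.4460.
  t=3,j=2: stock 39.5800 → up 47.1002 (V=23.3700), down 25.7270 (V=75.3200). Price 22.6346; hedge Δ=-2.4306, bond B=118.8383.
  t=3,j=3: stock 72.4618 → up 86.2296 (V=19.6800), down 47.1002 (V=23.3700). Price 17.1422; hedge Δ=-0.0943, bond B=23.9756.
  t=2,j=0: stock 18.1675 → up 21.6193 (V=63.2577), down 11.8089 (V=34.3755). Price 53.1492; hedge Δ=2.9440, bond B=-0.3363.
  t=2,j=1: stock 33.2605 → up 39.5800 (V=22.6346), down 21.6193 (V=63.2577). Price 21.4581; hedge Δ=-2.2618, bond B=96.6861.
  t=2,j=2: stock 60.8923 → up 72.4618 (V=17.1422), down 39.5800 (V=22.6346). Price 15.0408; hedge Δ=-0.1670, bond B=25.2118.
  t=1,j=0: stock 27.9500 → up 33.2605 (V=21.4581), down 18.1675 (V=53.1492). Price 20.0162; hedge Δ=-2.0997, bond B=78.7034.
  t=1,j=1: stock 51.1700 → up 60.8923 (V=15.0408), down 33.2605 (V=21.4581). Price 13.2736; hedge Δ=-0.2322, bond B=25.1574.
  t=0,j=0: stock 43.0000 → up 51.1700 (V=13.2736), down 27.9500 (V=20.0162). Price 11.7657; hedge Δ=-0.2904, bond B=24.2519.
Each (Δ,B) replicates both successor values, so the strategy is self-financing and V0 is arbitrage-free.

(0,0): Delta=-0.2904 Bond=24.2519
(1,0): Delta=-2.0997 Bond=78.7034
(1,1): Delta=-0.2322 Bond=25.1574
(2,0): Delta=2.9440 Bond=-0.3363
(2,1): Delta=-2.2618 Bond=96.6861
(2,2): Delta=-0.1670 Bond=25.2118
(3,0): Delta=1.4239 Bond=17.5607
(3,1): Delta=2.9929 Bond=-1.4460
(3,2): Delta=-2.4306 Bond=118.8383
(3,3): Delta=-0.0943 Bond=23.9756
V0=11.7657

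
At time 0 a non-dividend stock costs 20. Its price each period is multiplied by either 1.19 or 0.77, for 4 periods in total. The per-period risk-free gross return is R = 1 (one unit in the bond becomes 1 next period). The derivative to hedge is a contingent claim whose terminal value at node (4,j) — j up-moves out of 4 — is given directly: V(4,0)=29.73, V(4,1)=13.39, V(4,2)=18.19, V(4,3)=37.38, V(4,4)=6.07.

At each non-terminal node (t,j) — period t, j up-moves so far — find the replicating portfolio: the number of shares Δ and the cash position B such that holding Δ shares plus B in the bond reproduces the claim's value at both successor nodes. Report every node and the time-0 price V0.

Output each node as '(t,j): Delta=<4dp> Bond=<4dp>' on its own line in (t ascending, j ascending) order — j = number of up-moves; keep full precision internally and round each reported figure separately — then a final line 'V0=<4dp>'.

(0,0): Delta=0.3297 Bond=15.7189
(1,0): Delta=0.7404 Bond=9.3934
(1,1): Delta=0.1101 Bond=20.9443
(2,0): Delta=-0.9564 Bond=29.5147
(2,1): Delta=1.6474 Bond=-7.2285
(2,2): Delta=-0.7116 Bond=44.2175
(3,0): Delta=-4.2609 Bond=59.6867
(3,1): Delta=0.8099 Bond=4.5900
(3,2): Delta=2.0951 Bond=-16.9917
(3,3): Delta=-2.2119 Bond=94.7817
V0=22.3126

The replicating-portfolio and risk-neutral prices coincide; use p* = (1−0.77)/(1.19−0.77) = 0.5476 for the latter.
Terminal values V(4,·): V(4,0)=29.7300, V(4,1)=13.3900, V(4,2)=18.1900, V(4,3)=37.3800, V(4,4)=6.0700
Node (3,0) S=9.1307: V=(p*·13.3900+(1−p*)·29.7300)/1=20.7819; Δ=(13.3900−29.7300)/(10.8655−7.0306)=-4.2609; B=V−Δ·S=59.6867
Node (3,1) S=14.1110: V=(p*·18.1900+(1−p*)·13.3900)/1=16.0186; Δ=(18.1900−13.3900)/(16.7921−10.8655)=0.8099; B=V−Δ·S=4.5900
Node (3,2) S=21.8079: V=(p*·37.3800+(1−p*)·18.1900)/1=28.6988; Δ=(37.3800−18.1900)/(25.9514−16.7921)=2.0951; B=V−Δ·S=-16.9917
Node (3,3) S=33.7032: V=(p*·6.0700+(1−p*)·37.3800)/1=20.2340; Δ=(6.0700−37.3800)/(40.1068−25.9514)=-2.2119; B=V−Δ·S=94.7817
Node (2,0) S=11.8580: V=(p*·16.0186+(1−p*)·20.7819)/1=18.1734; Δ=(16.0186−20.7819)/(14.1110−9.1307)=-0.9564; B=V−Δ·S=29.5147
Node (2,1) S=18.3260: V=(p*·28.6988+(1−p*)·16.0186)/1=22.9625; Δ=(28.6988−16.0186)/(21.8079−14.1110)=1.6474; B=V−Δ·S=-7.2285
Node (2,2) S=28.3220: V=(p*·20.2340+(1−p*)·28.6988)/1=24.0633; Δ=(20.2340−28.6988)/(33.7032−21.8079)=-0.7116; B=V−Δ·S=44.2175
Node (1,0) S=15.4000: V=(p*·22.9625+(1−p*)·18.1734)/1=20.7960; Δ=(22.9625−18.1734)/(18.3260−11.8580)=0.7404; B=V−Δ·S=9.3934
Node (1,1) S=23.8000: V=(p*·24.0633+(1−p*)·22.9625)/1=23.5653; Δ=(24.0633−22.9625)/(28.3220−18.3260)=0.1101; B=V−Δ·S=20.9443
Node (0,0) S=20.0000: V=(p*·23.5653+(1−p*)·20.7960)/1=22.3126; Δ=(23.5653−20.7960)/(23.8000−15.4000)=0.3297; B=V−Δ·S=15.7189
Root portfolio cost Δ·20+B reproduces V0=22.3126.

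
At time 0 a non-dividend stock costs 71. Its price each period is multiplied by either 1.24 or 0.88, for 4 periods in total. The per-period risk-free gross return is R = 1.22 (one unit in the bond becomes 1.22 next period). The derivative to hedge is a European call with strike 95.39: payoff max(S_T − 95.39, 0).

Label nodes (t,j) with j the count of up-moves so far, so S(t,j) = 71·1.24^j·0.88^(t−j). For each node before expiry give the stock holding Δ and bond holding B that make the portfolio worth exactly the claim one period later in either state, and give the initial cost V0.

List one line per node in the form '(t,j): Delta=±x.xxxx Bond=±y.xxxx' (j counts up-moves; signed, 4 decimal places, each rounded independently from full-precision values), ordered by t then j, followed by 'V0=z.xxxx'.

(0,0): Delta=0.9606 Bond=-40.1673
(1,0): Delta=0.6324 Bond=-28.5009
(1,1): Delta=0.9743 Bond=-50.2102
(2,0): Delta=0.0000 Bond=0.0000
(2,1): Delta=0.6588 Bond=-36.8165
(2,2): Delta=0.9874 Bond=-62.6941
(3,0): Delta=0.0000 Bond=0.0000
(3,1): Delta=0.0000 Bond=0.0000
(3,2): Delta=0.6863 Bond=-47.5582
(3,3): Delta=1.0000 Bond=-78.1885
V0=28.0325

Risk-neutral probability p* = (R−d)/(u−d) = (1.22−0.88)/(1.24−0.88) = 0.9444.
Payoff layer (t=4): V(4,0)=0.0000, V(4,1)=0.0000, V(4,2)=0.0000, V(4,3)=23.7359, V(4,4)=72.4692
(3,0): S=48.3845. Δ = (V_up−V_dn)/(S_up−S_dn) = (0.0000−0.0000)/(59.9968−42.5784) = 0.0000. V = [p*·0.0000 + (1−p*)·0.0000]/1.22 = 0.0000. B = V − Δ·S = 0.0000.
(3,1): S=68.1782. Δ = (V_up−V_dn)/(S_up−S_dn) = (0.0000−0.0000)/(84.5409−59.9968) = 0.0000. V = [p*·0.0000 + (1−p*)·0.0000]/1.22 = 0.0000. B = V − Δ·S = 0.0000.
(3,2): S=96.0692. Δ = (V_up−V_dn)/(S_up−S_dn) = (23.7359−0.0000)/(119.1259−84.5409) = 0.6863. V = [p*·23.7359 + (1−p*)·0.0000]/1.22 = 18.3748. B = V − Δ·S = -47.5582.
(3,3): S=135.3703. Δ = (V_up−V_dn)/(S_up−S_dn) = (72.4692−23.7359)/(167.8592−119.1259) = 1.0000. V = [p*·72.4692 + (1−p*)·23.7359]/1.22 = 57.1818. B = V − Δ·S = -78.1885.
(2,0): S=54.9824. Δ = (V_up−V_dn)/(S_up−S_dn) = (0.0000−0.0000)/(68.1782−48.3845) = 0.0000. V = [p*·0.0000 + (1−p*)·0.0000]/1.22 = 0.0000. B = V − Δ·S = 0.0000.
(2,1): S=77.4752. Δ = (V_up−V_dn)/(S_up−S_dn) = (18.3748−0.0000)/(96.0692−68.1782) = 0.6588. V = [p*·18.3748 + (1−p*)·0.0000]/1.22 = 14.2245. B = V − Δ·S = -36.8165.
(2,2): S=109.1696. Δ = (V_up−V_dn)/(S_up−S_dn) = (57.1818−18.3748)/(135.3703−96.0692) = 0.9874. V = [p*·57.1818 + (1−p*)·18.3748]/1.22 = 45.1031. B = V − Δ·S = -62.6941.
(1,0): S=62.4800. Δ = (V_up−V_dn)/(S_up−S_dn) = (14.2245−0.0000)/(77.4752−54.9824) = 0.6324. V = [p*·14.2245 + (1−p*)·0.0000]/1.22 = 11.0117. B = V − Δ·S = -28.5009.
(1,1): S=88.0400. Δ = (V_up−V_dn)/(S_up−S_dn) = (45.1031−14.2245)/(109.1696−77.4752) = 0.9743. V = [p*·45.1031 + (1−p*)·14.2245]/1.22 = 35.5637. B = V − Δ·S = -50.2102.
(0,0): S=71.0000. Δ = (V_up−V_dn)/(S_up−S_dn) = (35.5637−11.0117)/(88.0400−62.4800) = 0.9606. V = [p*·35.5637 + (1−p*)·11.0117]/1.22 = 28.0325. B = V − Δ·S = -40.1673.
Each (Δ,B) replicates both successor values, so the strategy is self-financing and V0 is arbitrage-free.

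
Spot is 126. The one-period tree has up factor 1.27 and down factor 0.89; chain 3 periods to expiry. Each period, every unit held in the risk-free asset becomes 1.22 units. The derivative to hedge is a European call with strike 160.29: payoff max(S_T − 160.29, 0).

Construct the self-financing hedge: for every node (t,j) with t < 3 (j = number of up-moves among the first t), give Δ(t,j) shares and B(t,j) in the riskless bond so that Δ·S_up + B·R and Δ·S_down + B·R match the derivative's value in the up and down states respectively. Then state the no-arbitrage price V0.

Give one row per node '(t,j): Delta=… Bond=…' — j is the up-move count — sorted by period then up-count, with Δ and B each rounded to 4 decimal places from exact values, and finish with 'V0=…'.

(0,0): Delta=0.8832 Bond=-72.6378
(1,0): Delta=0.3438 Bond=-28.1239
(1,1): Delta=0.9405 Bond=-97.7839
(2,0): Delta=0.0000 Bond=0.0000
(2,1): Delta=0.3803 Bond=-39.5098
(2,2): Delta=1.0000 Bond=-131.3852
V0=38.6499

The replicating-portfolio and risk-neutral prices coincide; use p* = (1.22−0.89)/(1.27−0.89) = 0.8684 for the latter.
At expiry t=3: V(3,0)=0.0000, V(3,1)=0.0000, V(3,2)=20.5806, V(3,3)=97.8063
  t=2,j=0: stock 99.8046 → up 126.7518 (V=0.0000), down 88.8261 (V=0.0000). Price 0.0000; hedge Δ=0.0000, bond B=0.0000.
  t=2,j=1: stock 142.4178 → up 180.8706 (V=20.5806), down 126.7518 (V=0.0000). Price 14.6497; hedge Δ=0.3803, bond B=-39.5098.
  t=2,j=2: stock 203.2254 → up 258.0963 (V=97.8063), down 180.8706 (V=20.5806). Price 71.8402; hedge Δ=1.0000, bond B=-131.3852.
  t=1,j=0: stock 112.1400 → up 142.4178 (V=14.6497), down 99.8046 (V=0.0000). Price 10.4280; hedge Δ=0.3438, bond B=-28.1239.
  t=1,j=1: stock 160.0200 → up 203.2254 (V=71.8402), down 142.4178 (V=14.6497). Price 52.7173; hedge Δ=0.9405, bond B=-97.7839.
  t=0,j=0: stock 126.0000 → up 160.0200 (V=52.7173), down 112.1400 (V=10.4280). Price 38.6499; hedge Δ=0.8832, bond B=-72.6378.
Each (Δ,B) replicates both successor values, so the strategy is self-financing and V0 is arbitrage-free.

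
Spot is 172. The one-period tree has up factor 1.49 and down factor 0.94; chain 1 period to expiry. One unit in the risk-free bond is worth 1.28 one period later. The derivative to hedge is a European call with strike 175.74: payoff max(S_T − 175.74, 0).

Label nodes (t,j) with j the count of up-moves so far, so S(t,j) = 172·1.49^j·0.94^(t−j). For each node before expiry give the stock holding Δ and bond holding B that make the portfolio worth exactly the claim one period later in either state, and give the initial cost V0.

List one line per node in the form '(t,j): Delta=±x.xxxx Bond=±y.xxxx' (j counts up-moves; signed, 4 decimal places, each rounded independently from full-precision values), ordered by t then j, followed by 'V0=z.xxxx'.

Under the risk-neutral measure, an up-move has probability p* = (R−d)/(u−d) = 0.6182 and values discount at R = 1.28.
At expiry t=1: V(1,0)=0.0000, V(1,1)=80.5400
Node (0,0) S=172.0000: V=(p*·80.5400+(1−p*)·0.0000)/1.28=38.8972; Δ=(80.5400−0.0000)/(256.2800−161.6800)=0.8514; B=V−Δ·S=-107.5392
Each (Δ,B) replicates both successor values, so the strategy is self-financing and V0 is arbitrage-free.

(0,0): Delta=0.8514 Bond=-107.5392
V0=38.8972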